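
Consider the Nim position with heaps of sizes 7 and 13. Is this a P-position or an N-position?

Write each in binary and XOR column by column:
  0111  (7)
  1101  (13)
  ----
  1010  (10)
The nim-sum is 10 ≠ 0, so this is an N-position: the player to move can win.

N-position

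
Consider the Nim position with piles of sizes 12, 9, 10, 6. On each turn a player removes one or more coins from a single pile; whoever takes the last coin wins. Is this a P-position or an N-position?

Write each in binary and XOR column by column:
  1100  (12)
  1001  (9)
  1010  (10)
  0110  (6)
  ----
  1001  (9)
The nim-sum is 9 ≠ 0, so this is an N-position: the player to move can win.

N-position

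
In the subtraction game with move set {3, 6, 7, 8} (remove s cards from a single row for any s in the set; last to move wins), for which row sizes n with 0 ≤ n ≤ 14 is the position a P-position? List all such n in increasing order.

0, 1, 2, 11, 12, 13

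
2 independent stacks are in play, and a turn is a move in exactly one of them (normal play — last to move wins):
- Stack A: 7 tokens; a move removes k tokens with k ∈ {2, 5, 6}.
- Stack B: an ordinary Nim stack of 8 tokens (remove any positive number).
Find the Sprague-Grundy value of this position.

11

Grundy values for stack A (subtraction set {2, 5, 6}):
g(0) = mex{} = 0
g(1) = mex{} = 0
g(2) = mex{0} = 1
g(3) = mex{0} = 1
g(4) = mex{1} = 0
g(5) = mex{0,1} = 2
g(6) = mex{0} = 1
g(7) = mex{0,1,2} = 3
So g(7) = 3.
Stack B is a plain Nim stack of size 8, so its Grundy value is 8.
The value of a disjunctive sum is the nim-sum of the parts.
Combined value = 3 ⊕ 8 = 11.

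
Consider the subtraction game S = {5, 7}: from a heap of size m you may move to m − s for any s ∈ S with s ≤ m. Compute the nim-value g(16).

Compute g(0), g(1), … for moves {5, 7}:
k:     0  1  2  3  4  5  6  7  8  9 10 11 12 13 14 15 16
g(k):  0  0  0  0  0  1  1  1  1  1  2  2  0  0  0  0  0
So g(16) = 0.

0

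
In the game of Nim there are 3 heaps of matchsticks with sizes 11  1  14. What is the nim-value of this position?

4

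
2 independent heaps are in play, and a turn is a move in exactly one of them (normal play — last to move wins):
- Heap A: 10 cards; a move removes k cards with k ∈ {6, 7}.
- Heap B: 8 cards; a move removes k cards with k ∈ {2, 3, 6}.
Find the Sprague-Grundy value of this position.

3

Grundy values for heap A (subtraction set {6, 7}):
k:     0  1  2  3  4  5  6  7  8  9 10
g(k):  0  0  0  0  0  0  1  1  1  1  1
So g(10) = 1.
Build the Grundy sequence for heap B with g(k) = mex{g(k−s) : s ∈ {2, 3, 6}, s ≤ k}:
g(0) = mex{} = 0
g(1) = mex{} = 0
g(2) = mex{0} = 1
g(3) = mex{0} = 1
g(4) = mex{0,1} = 2
g(5) = mex{1} = 0
g(6) = mex{0,1,2} = 3
g(7) = mex{0,2} = 1
g(8) = mex{0,1,3} = 2
So g(8) = 2.
By the Sprague-Grundy theorem, the Grundy value of a sum of independent games is the XOR of the component values.
Combined value = 1 XOR 2 = 3.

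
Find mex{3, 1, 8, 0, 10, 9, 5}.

2

The values 0, 1 are all present; 2 is the first non-negative integer missing from the set.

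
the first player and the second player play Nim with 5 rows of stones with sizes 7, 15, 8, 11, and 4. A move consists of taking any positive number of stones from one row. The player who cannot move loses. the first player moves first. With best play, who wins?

the first player wins

Compute the nim-sum pairwise:
7 ^ 15 = 8
8 ^ 8 = 0
0 ^ 11 = 11
11 ^ 4 = 15
The nim-sum is 15 ≠ 0, so this is an N-position: the player to move can win; the first player has a winning move.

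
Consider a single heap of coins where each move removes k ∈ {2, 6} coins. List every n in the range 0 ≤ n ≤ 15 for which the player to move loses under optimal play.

Compute g(0), g(1), … for moves {2, 6}:
k:     0  1  2  3  4  5  6  7  8  9 10 11 12 13 14 15
g(k):  0  0  1  1  0  0  1  1  0  0  1  1  0  0  1  1
The P-positions (g = 0) in 0..15 are 0, 1, 4, 5, 8, 9, 12, 13.

0, 1, 4, 5, 8, 9, 12, 13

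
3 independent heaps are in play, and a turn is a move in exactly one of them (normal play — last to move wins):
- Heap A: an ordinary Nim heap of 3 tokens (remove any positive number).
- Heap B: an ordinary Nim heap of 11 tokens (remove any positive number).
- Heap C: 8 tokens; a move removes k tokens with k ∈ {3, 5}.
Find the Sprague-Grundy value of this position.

Heap A is a plain Nim heap of size 3, so its Grundy value is 3.
Heap B is a plain Nim heap of size 11, so its Grundy value is 11.
Grundy values for heap C (subtraction set {3, 5}):
k:     0  1  2  3  4  5  6  7  8
g(k):  0  0  0  1  1  1  2  2  0
So g(8) = 0.
By the Sprague-Grundy theorem, the Grundy value of a sum of independent games is the XOR of the component values.
Combined value = 3 XOR 11 XOR 0 = 8.

8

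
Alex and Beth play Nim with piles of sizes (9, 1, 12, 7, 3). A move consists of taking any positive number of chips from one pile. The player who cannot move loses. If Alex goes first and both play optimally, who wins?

Beth wins

Compute the nim-sum pairwise:
9 ⊕ 1 = 8
8 ⊕ 12 = 4
4 ⊕ 7 = 3
3 ⊕ 3 = 0
The nim-sum is 0, so this is a P-position: the player to move is in a losing position under optimal play; Alex is about to move from it and so loses — Beth wins.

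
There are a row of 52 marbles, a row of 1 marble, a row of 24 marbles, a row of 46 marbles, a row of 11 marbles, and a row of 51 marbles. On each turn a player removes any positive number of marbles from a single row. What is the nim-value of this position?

Compute the nim-sum pairwise:
52 ⊕ 1 = 53
53 ⊕ 24 = 45
45 ⊕ 46 = 3
3 ⊕ 11 = 8
8 ⊕ 51 = 59

59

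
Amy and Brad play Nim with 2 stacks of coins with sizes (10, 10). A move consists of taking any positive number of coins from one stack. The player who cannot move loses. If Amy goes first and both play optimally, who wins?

Brad wins

Nim-sum: 10 ^ 10 = 0.
The nim-sum is 0, so this is a P-position: the player to move is in a losing position under optimal play; Amy is about to move from it and so loses — Brad wins.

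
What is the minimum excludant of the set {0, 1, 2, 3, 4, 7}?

5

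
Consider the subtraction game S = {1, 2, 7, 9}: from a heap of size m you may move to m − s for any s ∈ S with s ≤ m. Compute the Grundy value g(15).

1

Build the Grundy sequence with g(k) = mex{g(k−s) : s ∈ {1, 2, 7, 9}, s ≤ k}:
k:     0  1  2  3  4  5  6  7  8  9 10 11 12 13 14 15
g(k):  0  1  2  0  1  2  0  1  2  3  4  0  1  2  0  1
So g(15) = 1.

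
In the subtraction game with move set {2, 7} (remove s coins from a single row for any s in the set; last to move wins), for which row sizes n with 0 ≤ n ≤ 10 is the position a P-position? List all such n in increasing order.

Build the Grundy sequence with g(k) = mex{g(k−s) : s ∈ {2, 7}, s ≤ k}:
g(0) = mex{} = 0
g(1) = mex{} = 0
g(2) = mex{0} = 1
g(3) = mex{0} = 1
g(4) = mex{1} = 0
g(5) = mex{1} = 0
g(6) = mex{0} = 1
g(7) = mex{0} = 1
g(8) = mex{0,1} = 2
g(9) = mex{1} = 0
g(10) = mex{1,2} = 0
The P-positions (g = 0) in 0..10 are 0, 1, 4, 5, 9, 10.

0, 1, 4, 5, 9, 10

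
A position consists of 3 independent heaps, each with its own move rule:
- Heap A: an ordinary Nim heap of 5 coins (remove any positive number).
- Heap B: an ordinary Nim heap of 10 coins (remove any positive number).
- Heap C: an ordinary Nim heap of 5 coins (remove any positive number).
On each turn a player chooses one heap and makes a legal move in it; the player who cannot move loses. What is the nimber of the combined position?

10

Heap A is a plain Nim heap of size 5, so its Grundy value is 5.
Heap B is a plain Nim heap of size 10, so its Grundy value is 10.
Heap C is a plain Nim heap of size 5, so its Grundy value is 5.
By the Sprague-Grundy theorem, the Grundy value of a sum of independent games is the XOR of the component values.
Combined value = 5 ⊕ 10 ⊕ 5 = 10.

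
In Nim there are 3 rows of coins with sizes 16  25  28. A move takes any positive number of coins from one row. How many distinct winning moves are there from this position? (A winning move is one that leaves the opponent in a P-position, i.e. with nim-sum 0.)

3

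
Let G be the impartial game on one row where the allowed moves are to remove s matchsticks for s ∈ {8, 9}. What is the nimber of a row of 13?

1

Build the Grundy sequence with g(k) = mex{g(k−s) : s ∈ {8, 9}, s ≤ k}:
k:     0  1  2  3  4  5  6  7  8  9 10 11 12 13
g(k):  0  0  0  0  0  0  0  0  1  1  1  1  1  1
So g(13) = 1.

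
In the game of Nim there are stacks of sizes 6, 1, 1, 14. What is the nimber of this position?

8

Nim-sum: 6 XOR 1 XOR 1 XOR 14 = 8.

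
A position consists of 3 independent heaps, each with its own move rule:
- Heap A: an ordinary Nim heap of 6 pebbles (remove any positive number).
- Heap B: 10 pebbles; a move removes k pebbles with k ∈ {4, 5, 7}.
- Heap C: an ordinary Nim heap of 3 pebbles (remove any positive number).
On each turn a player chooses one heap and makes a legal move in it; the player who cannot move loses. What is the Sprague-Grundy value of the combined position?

7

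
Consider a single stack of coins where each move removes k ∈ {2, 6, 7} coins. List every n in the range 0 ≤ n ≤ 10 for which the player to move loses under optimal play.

0, 1, 4, 5, 9

Compute g(0), g(1), … for moves {2, 6, 7}:
k:     0  1  2  3  4  5  6  7  8  9 10
g(k):  0  0  1  1  0  0  1  1  2  0  3
The P-positions (g = 0) in 0..10 are 0, 1, 4, 5, 9.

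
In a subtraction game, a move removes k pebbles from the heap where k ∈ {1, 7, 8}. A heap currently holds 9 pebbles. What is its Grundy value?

Build the Grundy sequence with g(k) = mex{g(k−s) : s ∈ {1, 7, 8}, s ≤ k}:
k:     0  1  2  3  4  5  6  7  8  9
g(k):  0  1  0  1  0  1  0  1  2  3
So g(9) = 3.

3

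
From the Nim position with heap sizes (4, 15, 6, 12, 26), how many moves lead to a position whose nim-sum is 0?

Nim-sum: 4 ⊕ 15 ⊕ 6 ⊕ 12 ⊕ 26 = 27.
The overall nim-sum is X = 27. A heap of size p has a winning move iff p XOR X < p (reduce it to p XOR X).
  4: 4 XOR 27 = 31 ≥ 4 — no move.
  15: 15 XOR 27 = 20 ≥ 15 — no move.
  6: 6 XOR 27 = 29 ≥ 6 — no move.
  12: 12 XOR 27 = 23 ≥ 12 — no move.
  26: 26 XOR 27 = 1 < 26 — winning move (to 1).
That gives 1 winning move.

1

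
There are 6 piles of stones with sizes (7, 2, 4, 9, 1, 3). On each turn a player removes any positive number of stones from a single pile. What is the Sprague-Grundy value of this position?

10

Bitwise XOR of the heap sizes:
  0111  (7)
  0010  (2)
  0100  (4)
  1001  (9)
  0001  (1)
  0011  (3)
  ----
  1010  (10)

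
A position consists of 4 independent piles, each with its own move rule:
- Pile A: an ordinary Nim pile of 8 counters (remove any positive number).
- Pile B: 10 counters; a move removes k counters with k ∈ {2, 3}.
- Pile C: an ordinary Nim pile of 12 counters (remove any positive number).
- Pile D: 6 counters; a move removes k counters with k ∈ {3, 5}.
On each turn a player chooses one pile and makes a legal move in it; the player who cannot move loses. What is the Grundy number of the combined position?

Pile A is a plain Nim pile of size 8, so its Grundy value is 8.
For pile B, compute g(0), g(1), … with moves {2, 3}:
k:     0  1  2  3  4  5  6  7  8  9 10
g(k):  0  0  1  1  2  0  0  1  1  2  0
So g(10) = 0.
Pile C is a plain Nim pile of size 12, so its Grundy value is 12.
Build the Grundy sequence for pile D with g(k) = mex{g(k−s) : s ∈ {3, 5}, s ≤ k}:
g(0) = mex{} = 0
g(1) = mex{} = 0
g(2) = mex{} = 0
g(3) = mex{0} = 1
g(4) = mex{0} = 1
g(5) = mex{0} = 1
g(6) = mex{0,1} = 2
So g(6) = 2.
By the Sprague-Grundy theorem, the Grundy value of a sum of independent games is the XOR of the component values.
Combined value = 8 XOR 0 XOR 12 XOR 2 = 6.

6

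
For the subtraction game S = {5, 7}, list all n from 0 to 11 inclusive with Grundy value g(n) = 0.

Build the Grundy sequence with g(k) = mex{g(k−s) : s ∈ {5, 7}, s ≤ k}:
g(0) = mex{} = 0
g(1) = mex{} = 0
g(2) = mex{} = 0
g(3) = mex{} = 0
g(4) = mex{} = 0
g(5) = mex{0} = 1
g(6) = mex{0} = 1
g(7) = mex{0} = 1
g(8) = mex{0} = 1
g(9) = mex{0} = 1
g(10) = mex{0,1} = 2
g(11) = mex{0,1} = 2
The P-positions (g = 0) in 0..11 are 0, 1, 2, 3, 4.

0, 1, 2, 3, 4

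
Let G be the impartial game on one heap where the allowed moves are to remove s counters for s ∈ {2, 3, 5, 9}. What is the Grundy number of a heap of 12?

Grundy values for subtraction set {2, 3, 5, 9}:
k:     0  1  2  3  4  5  6  7  8  9 10 11 12
g(k):  0  0  1  1  2  2  3  0  0  1  1  2  2
So g(12) = 2.

2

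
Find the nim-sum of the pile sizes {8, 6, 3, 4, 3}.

Compute the nim-sum pairwise:
8 ^ 6 = 14
14 ^ 3 = 13
13 ^ 4 = 9
9 ^ 3 = 10

10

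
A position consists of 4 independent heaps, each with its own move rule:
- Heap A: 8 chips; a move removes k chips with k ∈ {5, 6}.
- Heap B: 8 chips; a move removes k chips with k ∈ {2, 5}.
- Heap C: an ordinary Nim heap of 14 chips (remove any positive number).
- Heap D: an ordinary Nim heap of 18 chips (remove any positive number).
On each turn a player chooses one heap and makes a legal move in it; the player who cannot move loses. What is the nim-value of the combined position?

Grundy values for heap A (subtraction set {5, 6}):
k:     0  1  2  3  4  5  6  7  8
g(k):  0  0  0  0  0  1  1  1  1
So g(8) = 1.
Build the Grundy sequence for heap B with g(k) = mex{g(k−s) : s ∈ {2, 5}, s ≤ k}:
k:     0  1  2  3  4  5  6  7  8
g(k):  0  0  1  1  0  2  1  0  0
So g(8) = 0.
Heap C is a plain Nim heap of size 14, so its Grundy value is 14.
Heap D is a plain Nim heap of size 18, so its Grundy value is 18.
By the Sprague-Grundy theorem, the Grundy value of a sum of independent games is the XOR of the component values.
Combined value = 1 ⊕ 0 ⊕ 14 ⊕ 18 = 29.

29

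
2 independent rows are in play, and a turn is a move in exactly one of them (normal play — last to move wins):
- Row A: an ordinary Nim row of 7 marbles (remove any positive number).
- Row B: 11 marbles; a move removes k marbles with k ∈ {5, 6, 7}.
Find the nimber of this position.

5

Row A is a plain Nim row of size 7, so its Grundy value is 7.
For row B, compute g(0), g(1), … with moves {5, 6, 7}:
k:     0  1  2  3  4  5  6  7  8  9 10 11
g(k):  0  0  0  0  0  1  1  1  1  1  2  2
So g(11) = 2.
By the Sprague-Grundy theorem, the Grundy value of a sum of independent games is the XOR of the component values.
Combined value = 7 ⊕ 2 = 5.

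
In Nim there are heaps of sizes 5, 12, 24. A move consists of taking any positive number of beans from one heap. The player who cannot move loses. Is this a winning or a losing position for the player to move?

Nim-sum: 5 ⊕ 12 ⊕ 24 = 17.
The nim-sum is 17 ≠ 0, so this is an N-position: the player to move can win.

Winning position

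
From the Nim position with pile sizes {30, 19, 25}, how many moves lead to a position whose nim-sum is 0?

3

Nim-sum: 30 ⊕ 19 ⊕ 25 = 20.
The overall nim-sum is X = 20. A pile of size p has a winning move iff p XOR X < p (reduce it to p XOR X).
  30: 30 XOR 20 = 10 < 30 — winning move (to 10).
  19: 19 XOR 20 = 7 < 19 — winning move (to 7).
  25: 25 XOR 20 = 13 < 25 — winning move (to 13).
That gives 3 winning moves.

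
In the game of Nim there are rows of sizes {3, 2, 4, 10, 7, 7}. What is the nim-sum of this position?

Nim-sum: 3 ^ 2 ^ 4 ^ 10 ^ 7 ^ 7 = 15.

15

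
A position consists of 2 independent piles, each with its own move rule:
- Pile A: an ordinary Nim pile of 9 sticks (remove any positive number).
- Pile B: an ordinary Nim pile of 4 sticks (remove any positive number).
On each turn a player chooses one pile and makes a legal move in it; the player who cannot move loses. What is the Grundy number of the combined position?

13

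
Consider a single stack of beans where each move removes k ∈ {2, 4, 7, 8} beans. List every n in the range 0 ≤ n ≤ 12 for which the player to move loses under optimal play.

0, 1, 6, 11, 12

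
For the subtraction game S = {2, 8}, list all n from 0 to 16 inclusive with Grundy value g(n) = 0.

Compute g(0), g(1), … for moves {2, 8}:
k:     0  1  2  3  4  5  6  7  8  9 10 11 12 13 14 15 16
g(k):  0  0  1  1  0  0  1  1  2  2  0  0  1  1  0  0  1
The P-positions (g = 0) in 0..16 are 0, 1, 4, 5, 10, 11, 14, 15.

0, 1, 4, 5, 10, 11, 14, 15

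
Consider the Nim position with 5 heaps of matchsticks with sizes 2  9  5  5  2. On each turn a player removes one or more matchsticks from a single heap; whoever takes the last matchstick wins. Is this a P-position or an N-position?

N-position

In binary:
  0010  (2)
  1001  (9)
  0101  (5)
  0101  (5)
  0010  (2)
  ----
  1001  (9)
The nim-sum is 9 ≠ 0, so this is an N-position: the player to move can win.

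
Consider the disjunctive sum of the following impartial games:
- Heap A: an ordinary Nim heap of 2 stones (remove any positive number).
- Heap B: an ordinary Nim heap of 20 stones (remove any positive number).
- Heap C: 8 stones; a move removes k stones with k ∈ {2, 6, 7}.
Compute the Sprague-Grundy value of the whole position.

20

Heap A is a plain Nim heap of size 2, so its Grundy value is 2.
Heap B is a plain Nim heap of size 20, so its Grundy value is 20.
Grundy values for heap C (subtraction set {2, 6, 7}):
g(0) = mex{} = 0
g(1) = mex{} = 0
g(2) = mex{0} = 1
g(3) = mex{0} = 1
g(4) = mex{1} = 0
g(5) = mex{1} = 0
g(6) = mex{0} = 1
g(7) = mex{0} = 1
g(8) = mex{0,1} = 2
So g(8) = 2.
The value of a disjunctive sum is the nim-sum of the parts.
Combined value = 2 XOR 20 XOR 2 = 20.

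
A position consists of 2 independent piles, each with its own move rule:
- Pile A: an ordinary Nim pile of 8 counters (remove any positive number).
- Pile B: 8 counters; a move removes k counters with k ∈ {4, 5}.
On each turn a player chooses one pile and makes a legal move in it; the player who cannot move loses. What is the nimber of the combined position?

10

Pile A is a plain Nim pile of size 8, so its Grundy value is 8.
Grundy values for pile B (subtraction set {4, 5}):
g(0) = mex{} = 0
g(1) = mex{} = 0
g(2) = mex{} = 0
g(3) = mex{} = 0
g(4) = mex{0} = 1
g(5) = mex{0} = 1
g(6) = mex{0} = 1
g(7) = mex{0} = 1
g(8) = mex{0,1} = 2
So g(8) = 2.
By the Sprague-Grundy theorem, the Grundy value of a sum of independent games is the XOR of the component values.
Combined value = 8 ⊕ 2 = 10.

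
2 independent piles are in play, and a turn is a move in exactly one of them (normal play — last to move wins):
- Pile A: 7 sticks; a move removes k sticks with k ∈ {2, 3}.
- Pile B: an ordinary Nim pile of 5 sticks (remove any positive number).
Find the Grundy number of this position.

Grundy values for pile A (subtraction set {2, 3}):
k:     0  1  2  3  4  5  6  7
g(k):  0  0  1  1  2  0  0  1
So g(7) = 1.
Pile B is a plain Nim pile of size 5, so its Grundy value is 5.
The value of a disjunctive sum is the nim-sum of the parts.
Combined value = 1 ⊕ 5 = 4.

4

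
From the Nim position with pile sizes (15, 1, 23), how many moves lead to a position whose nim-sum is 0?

1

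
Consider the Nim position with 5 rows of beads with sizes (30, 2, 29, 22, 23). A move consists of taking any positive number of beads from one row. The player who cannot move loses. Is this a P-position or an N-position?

P-position

Write each in binary and XOR column by column:
  11110  (30)
  00010  (2)
  11101  (29)
  10110  (22)
  10111  (23)
  -----
  00000  (0)
The nim-sum is 0, so this is a P-position: the player to move is in a losing position under optimal play.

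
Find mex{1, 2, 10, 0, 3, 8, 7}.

4

The values 0, 1, 2, 3 are all present; 4 is the first non-negative integer missing from the set.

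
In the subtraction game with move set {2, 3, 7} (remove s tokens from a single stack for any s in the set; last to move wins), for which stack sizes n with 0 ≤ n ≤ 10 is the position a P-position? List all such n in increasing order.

0, 1, 5, 6, 10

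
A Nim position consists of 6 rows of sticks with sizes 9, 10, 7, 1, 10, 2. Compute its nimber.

In binary:
  1001  (9)
  1010  (10)
  0111  (7)
  0001  (1)
  1010  (10)
  0010  (2)
  ----
  1101  (13)

13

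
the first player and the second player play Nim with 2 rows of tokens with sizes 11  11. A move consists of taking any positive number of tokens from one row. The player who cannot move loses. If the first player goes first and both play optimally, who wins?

the second player wins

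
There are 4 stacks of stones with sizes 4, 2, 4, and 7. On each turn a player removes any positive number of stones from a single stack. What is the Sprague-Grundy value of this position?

5

Compute the nim-sum pairwise:
4 ^ 2 = 6
6 ^ 4 = 2
2 ^ 7 = 5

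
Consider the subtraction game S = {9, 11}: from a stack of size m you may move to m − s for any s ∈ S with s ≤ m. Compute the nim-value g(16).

1

Grundy values for subtraction set {9, 11}:
k:     0  1  2  3  4  5  6  7  8  9 10 11 12 13 14 15 16
g(k):  0  0  0  0  0  0  0  0  0  1  1  1  1  1  1  1  1
So g(16) = 1.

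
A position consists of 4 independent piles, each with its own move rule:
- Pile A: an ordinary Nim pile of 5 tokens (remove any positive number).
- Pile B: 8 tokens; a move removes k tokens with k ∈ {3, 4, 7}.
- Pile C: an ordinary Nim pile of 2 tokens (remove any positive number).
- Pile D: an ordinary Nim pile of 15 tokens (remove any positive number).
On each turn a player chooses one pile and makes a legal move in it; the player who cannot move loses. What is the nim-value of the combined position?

10

Pile A is a plain Nim pile of size 5, so its Grundy value is 5.
Grundy values for pile B (subtraction set {3, 4, 7}):
k:     0  1  2  3  4  5  6  7  8
g(k):  0  0  0  1  1  1  2  2  2
So g(8) = 2.
Pile C is a plain Nim pile of size 2, so its Grundy value is 2.
Pile D is a plain Nim pile of size 15, so its Grundy value is 15.
The value of a disjunctive sum is the nim-sum of the parts.
Combined value = 5 ⊕ 2 ⊕ 2 ⊕ 15 = 10.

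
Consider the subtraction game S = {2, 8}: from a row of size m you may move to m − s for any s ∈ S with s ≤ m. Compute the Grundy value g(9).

Build the Grundy sequence with g(k) = mex{g(k−s) : s ∈ {2, 8}, s ≤ k}:
k:     0  1  2  3  4  5  6  7  8  9
g(k):  0  0  1  1  0  0  1  1  2  2
So g(9) = 2.

2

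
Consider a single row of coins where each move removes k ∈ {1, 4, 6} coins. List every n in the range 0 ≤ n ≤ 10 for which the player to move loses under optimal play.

0, 2, 5, 7, 10

Build the Grundy sequence with g(k) = mex{g(k−s) : s ∈ {1, 4, 6}, s ≤ k}:
g(0) = mex{} = 0
g(1) = mex{0} = 1
g(2) = mex{1} = 0
g(3) = mex{0} = 1
g(4) = mex{0,1} = 2
g(5) = mex{1,2} = 0
g(6) = mex{0} = 1
g(7) = mex{1} = 0
g(8) = mex{0,2} = 1
g(9) = mex{0,1} = 2
g(10) = mex{1,2} = 0
The P-positions (g = 0) in 0..10 are 0, 2, 5, 7, 10.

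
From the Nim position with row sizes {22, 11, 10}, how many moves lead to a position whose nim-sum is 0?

1

Bitwise XOR of the heap sizes:
  10110  (22)
  01011  (11)
  01010  (10)
  -----
  10111  (23)
The overall nim-sum is X = 23. A row of size p has a winning move iff p XOR X < p (reduce it to p XOR X).
  22: 22 XOR 23 = 1 < 22 — winning move (to 1).
  11: 11 XOR 23 = 28 ≥ 11 — no move.
  10: 10 XOR 23 = 29 ≥ 10 — no move.
That gives 1 winning move.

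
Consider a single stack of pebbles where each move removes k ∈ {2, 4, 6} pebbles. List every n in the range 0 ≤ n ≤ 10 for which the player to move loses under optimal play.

0, 1, 8, 9

Grundy values for subtraction set {2, 4, 6}:
k:     0  1  2  3  4  5  6  7  8  9 10
g(k):  0  0  1  1  2  2  3  3  0  0  1
The P-positions (g = 0) in 0..10 are 0, 1, 8, 9.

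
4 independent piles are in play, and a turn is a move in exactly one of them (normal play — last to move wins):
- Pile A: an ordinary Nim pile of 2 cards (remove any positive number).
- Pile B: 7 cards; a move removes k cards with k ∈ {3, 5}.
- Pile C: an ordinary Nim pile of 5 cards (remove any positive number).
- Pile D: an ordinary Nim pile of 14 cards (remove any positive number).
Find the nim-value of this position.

Pile A is a plain Nim pile of size 2, so its Grundy value is 2.
Build the Grundy sequence for pile B with g(k) = mex{g(k−s) : s ∈ {3, 5}, s ≤ k}:
g(0) = mex{} = 0
g(1) = mex{} = 0
g(2) = mex{} = 0
g(3) = mex{0} = 1
g(4) = mex{0} = 1
g(5) = mex{0} = 1
g(6) = mex{0,1} = 2
g(7) = mex{0,1} = 2
So g(7) = 2.
Pile C is a plain Nim pile of size 5, so its Grundy value is 5.
Pile D is a plain Nim pile of size 14, so its Grundy value is 14.
By the Sprague-Grundy theorem, the Grundy value of a sum of independent games is the XOR of the component values.
Combined value = 2 XOR 2 XOR 5 XOR 14 = 11.

11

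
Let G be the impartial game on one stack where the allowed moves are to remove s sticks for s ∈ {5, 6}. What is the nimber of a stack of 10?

Grundy values for subtraction set {5, 6}:
k:     0  1  2  3  4  5  6  7  8  9 10
g(k):  0  0  0  0  0  1  1  1  1  1  2
So g(10) = 2.

2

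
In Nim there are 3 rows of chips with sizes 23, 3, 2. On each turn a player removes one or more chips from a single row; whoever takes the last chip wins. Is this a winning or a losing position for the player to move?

Bitwise XOR of the heap sizes:
  10111  (23)
  00011  (3)
  00010  (2)
  -----
  10110  (22)
The nim-sum is 22 ≠ 0, so this is an N-position: the player to move can win.

Winning position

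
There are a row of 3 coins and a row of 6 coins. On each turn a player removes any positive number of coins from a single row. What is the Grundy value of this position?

Compute the nim-sum pairwise:
3 ⊕ 6 = 5

5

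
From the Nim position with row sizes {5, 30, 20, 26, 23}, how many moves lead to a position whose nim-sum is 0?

Nim-sum: 5 XOR 30 XOR 20 XOR 26 XOR 23 = 2.
The overall nim-sum is X = 2. A row of size p has a winning move iff p XOR X < p (reduce it to p XOR X).
  5: 5 XOR 2 = 7 ≥ 5 — no move.
  30: 30 XOR 2 = 28 < 30 — winning move (to 28).
  20: 20 XOR 2 = 22 ≥ 20 — no move.
  26: 26 XOR 2 = 24 < 26 — winning move (to 24).
  23: 23 XOR 2 = 21 < 23 — winning move (to 21).
That gives 3 winning moves.

3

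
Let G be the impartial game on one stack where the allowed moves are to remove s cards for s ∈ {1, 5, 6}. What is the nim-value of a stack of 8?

2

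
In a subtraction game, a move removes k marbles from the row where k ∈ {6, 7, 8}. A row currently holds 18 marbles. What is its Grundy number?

0

Compute g(0), g(1), … for moves {6, 7, 8}:
k:     0  1  2  3  4  5  6  7  8  9 10 11 12 13 14 15 16 17 18
g(k):  0  0  0  0  0  0  1  1  1  1  1  1  2  2  0  0  0  0  0
So g(18) = 0.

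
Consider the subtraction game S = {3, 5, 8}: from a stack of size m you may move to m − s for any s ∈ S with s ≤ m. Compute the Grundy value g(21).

Build the Grundy sequence with g(k) = mex{g(k−s) : s ∈ {3, 5, 8}, s ≤ k}:
k:     0  1  2  3  4  5  6  7  8  9 10 11 12 13 14 15 16 17 18 19 20 21
g(k):  0  0  0  1  1  1  2  2  2  3  3  0  0  0  1  1  1  2  2  2  3  3
So g(21) = 3.

3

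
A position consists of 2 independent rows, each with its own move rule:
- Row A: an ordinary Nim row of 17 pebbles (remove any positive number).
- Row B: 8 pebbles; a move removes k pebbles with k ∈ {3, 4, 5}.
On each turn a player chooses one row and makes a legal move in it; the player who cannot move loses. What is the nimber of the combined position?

17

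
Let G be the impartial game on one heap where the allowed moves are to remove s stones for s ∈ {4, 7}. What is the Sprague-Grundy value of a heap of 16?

Build the Grundy sequence with g(k) = mex{g(k−s) : s ∈ {4, 7}, s ≤ k}:
k:     0  1  2  3  4  5  6  7  8  9 10 11 12 13 14 15 16
g(k):  0  0  0  0  1  1  1  1  2  2  2  0  0  0  0  1  1
So g(16) = 1.

1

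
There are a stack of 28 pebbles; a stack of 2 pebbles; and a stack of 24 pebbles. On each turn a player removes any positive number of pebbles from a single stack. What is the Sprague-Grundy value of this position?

Nim-sum: 28 ⊕ 2 ⊕ 24 = 6.

6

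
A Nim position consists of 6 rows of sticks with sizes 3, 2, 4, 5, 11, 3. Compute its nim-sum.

Bitwise XOR of the heap sizes:
  0011  (3)
  0010  (2)
  0100  (4)
  0101  (5)
  1011  (11)
  0011  (3)
  ----
  1000  (8)

8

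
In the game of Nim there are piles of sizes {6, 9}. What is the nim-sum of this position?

Compute the nim-sum pairwise:
6 ^ 9 = 15

15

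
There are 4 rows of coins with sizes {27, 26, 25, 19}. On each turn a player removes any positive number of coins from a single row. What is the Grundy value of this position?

11

Nim-sum: 27 XOR 26 XOR 25 XOR 19 = 11.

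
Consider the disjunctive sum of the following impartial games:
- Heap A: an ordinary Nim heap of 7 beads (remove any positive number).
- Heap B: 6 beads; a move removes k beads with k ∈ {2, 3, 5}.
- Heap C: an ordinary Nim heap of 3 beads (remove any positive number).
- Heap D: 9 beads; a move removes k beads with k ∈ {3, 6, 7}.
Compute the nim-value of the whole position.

4

Heap A is a plain Nim heap of size 7, so its Grundy value is 7.
For heap B, compute g(0), g(1), … with moves {2, 3, 5}:
k:     0  1  2  3  4  5  6
g(k):  0  0  1  1  2  2  3
So g(6) = 3.
Heap C is a plain Nim heap of size 3, so its Grundy value is 3.
For heap D, compute g(0), g(1), … with moves {3, 6, 7}:
g(0) = mex{} = 0
g(1) = mex{} = 0
g(2) = mex{} = 0
g(3) = mex{0} = 1
g(4) = mex{0} = 1
g(5) = mex{0} = 1
g(6) = mex{0,1} = 2
g(7) = mex{0,1} = 2
g(8) = mex{0,1} = 2
g(9) = mex{0,1,2} = 3
So g(9) = 3.
By the Sprague-Grundy theorem, the Grundy value of a sum of independent games is the XOR of the component values.
Combined value = 7 XOR 3 XOR 3 XOR 3 = 4.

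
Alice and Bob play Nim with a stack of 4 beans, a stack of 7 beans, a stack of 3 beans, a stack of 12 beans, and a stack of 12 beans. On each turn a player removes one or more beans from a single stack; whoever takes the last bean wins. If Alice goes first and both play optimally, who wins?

Bob wins

In binary:
  0100  (4)
  0111  (7)
  0011  (3)
  1100  (12)
  1100  (12)
  ----
  0000  (0)
The nim-sum is 0, so this is a P-position: the player to move is in a losing position under optimal play; Alice is about to move from it and so loses — Bob wins.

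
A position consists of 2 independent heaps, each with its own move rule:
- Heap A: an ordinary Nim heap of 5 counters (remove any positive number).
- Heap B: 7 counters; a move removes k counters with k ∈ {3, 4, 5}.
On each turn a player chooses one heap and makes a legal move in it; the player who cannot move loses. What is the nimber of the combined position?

Heap A is a plain Nim heap of size 5, so its Grundy value is 5.
Grundy values for heap B (subtraction set {3, 4, 5}):
k:     0  1  2  3  4  5  6  7
g(k):  0  0  0  1  1  1  2  2
So g(7) = 2.
By the Sprague-Grundy theorem, the Grundy value of a sum of independent games is the XOR of the component values.
Combined value = 5 XOR 2 = 7.

7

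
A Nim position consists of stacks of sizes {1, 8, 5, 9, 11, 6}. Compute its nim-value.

Nim-sum: 1 ^ 8 ^ 5 ^ 9 ^ 11 ^ 6 = 8.

8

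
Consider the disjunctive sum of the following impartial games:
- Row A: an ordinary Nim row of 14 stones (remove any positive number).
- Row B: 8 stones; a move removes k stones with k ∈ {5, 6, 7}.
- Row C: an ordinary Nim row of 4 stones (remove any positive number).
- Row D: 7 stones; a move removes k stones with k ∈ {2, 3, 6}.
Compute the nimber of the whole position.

10

Row A is a plain Nim row of size 14, so its Grundy value is 14.
Grundy values for row B (subtraction set {5, 6, 7}):
k:     0  1  2  3  4  5  6  7  8
g(k):  0  0  0  0  0  1  1  1  1
So g(8) = 1.
Row C is a plain Nim row of size 4, so its Grundy value is 4.
Build the Grundy sequence for row D with g(k) = mex{g(k−s) : s ∈ {2, 3, 6}, s ≤ k}:
k:     0  1  2  3  4  5  6  7
g(k):  0  0  1  1  2  0  3  1
So g(7) = 1.
By the Sprague-Grundy theorem, the Grundy value of a sum of independent games is the XOR of the component values.
Combined value = 14 ⊕ 1 ⊕ 4 ⊕ 1 = 10.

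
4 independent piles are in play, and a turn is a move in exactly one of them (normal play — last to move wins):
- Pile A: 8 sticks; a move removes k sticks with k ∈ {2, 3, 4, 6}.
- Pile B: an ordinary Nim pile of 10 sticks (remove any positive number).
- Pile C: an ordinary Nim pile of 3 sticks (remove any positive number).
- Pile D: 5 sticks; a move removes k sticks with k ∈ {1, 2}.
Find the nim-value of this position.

11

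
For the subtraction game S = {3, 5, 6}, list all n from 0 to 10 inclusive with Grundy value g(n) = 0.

0, 1, 2, 9, 10

Grundy values for subtraction set {3, 5, 6}:
k:     0  1  2  3  4  5  6  7  8  9 10
g(k):  0  0  0  1  1  1  2  2  2  0  0
The P-positions (g = 0) in 0..10 are 0, 1, 2, 9, 10.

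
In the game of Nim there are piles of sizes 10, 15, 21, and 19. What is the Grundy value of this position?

3

Bitwise XOR of the heap sizes:
  01010  (10)
  01111  (15)
  10101  (21)
  10011  (19)
  -----
  00011  (3)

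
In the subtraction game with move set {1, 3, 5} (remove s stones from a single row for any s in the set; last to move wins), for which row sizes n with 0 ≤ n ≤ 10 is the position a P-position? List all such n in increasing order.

0, 2, 4, 6, 8, 10

Compute g(0), g(1), … for moves {1, 3, 5}:
g(0) = mex{} = 0
g(1) = mex{0} = 1
g(2) = mex{1} = 0
g(3) = mex{0} = 1
g(4) = mex{1} = 0
g(5) = mex{0} = 1
g(6) = mex{1} = 0
g(7) = mex{0} = 1
g(8) = mex{1} = 0
g(9) = mex{0} = 1
g(10) = mex{1} = 0
The P-positions (g = 0) in 0..10 are 0, 2, 4, 6, 8, 10.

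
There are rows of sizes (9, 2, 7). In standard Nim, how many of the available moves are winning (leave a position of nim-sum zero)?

Nim-sum: 9 XOR 2 XOR 7 = 12.
The overall nim-sum is X = 12. A row of size p has a winning move iff p XOR X < p (reduce it to p XOR X).
  9: 9 XOR 12 = 5 < 9 — winning move (to 5).
  2: 2 XOR 12 = 14 ≥ 2 — no move.
  7: 7 XOR 12 = 11 ≥ 7 — no move.
That gives 1 winning move.

1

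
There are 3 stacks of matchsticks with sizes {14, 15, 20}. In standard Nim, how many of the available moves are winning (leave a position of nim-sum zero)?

1

Nim-sum: 14 ⊕ 15 ⊕ 20 = 21.
The overall nim-sum is X = 21. A stack of size p has a winning move iff p XOR X < p (reduce it to p XOR X).
  14: 14 XOR 21 = 27 ≥ 14 — no move.
  15: 15 XOR 21 = 26 ≥ 15 — no move.
  20: 20 XOR 21 = 1 < 20 — winning move (to 1).
That gives 1 winning move.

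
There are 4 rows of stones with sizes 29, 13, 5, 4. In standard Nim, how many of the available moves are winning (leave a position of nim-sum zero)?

1

Write each in binary and XOR column by column:
  11101  (29)
  01101  (13)
  00101  (5)
  00100  (4)
  -----
  10001  (17)
The overall nim-sum is X = 17. A row of size p has a winning move iff p XOR X < p (reduce it to p XOR X).
  29: 29 XOR 17 = 12 < 29 — winning move (to 12).
  13: 13 XOR 17 = 28 ≥ 13 — no move.
  5: 5 XOR 17 = 20 ≥ 5 — no move.
  4: 4 XOR 17 = 21 ≥ 4 — no move.
That gives 1 winning move.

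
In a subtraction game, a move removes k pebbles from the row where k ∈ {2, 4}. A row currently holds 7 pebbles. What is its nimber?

Compute g(0), g(1), … for moves {2, 4}:
k:     0  1  2  3  4  5  6  7
g(k):  0  0  1  1  2  2  0  0
So g(7) = 0.

0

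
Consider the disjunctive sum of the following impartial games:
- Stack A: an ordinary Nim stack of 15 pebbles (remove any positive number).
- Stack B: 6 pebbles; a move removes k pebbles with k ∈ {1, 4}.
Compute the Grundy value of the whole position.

Stack A is a plain Nim stack of size 15, so its Grundy value is 15.
Grundy values for stack B (subtraction set {1, 4}):
g(0) = mex{} = 0
g(1) = mex{0} = 1
g(2) = mex{1} = 0
g(3) = mex{0} = 1
g(4) = mex{0,1} = 2
g(5) = mex{1,2} = 0
g(6) = mex{0} = 1
So g(6) = 1.
The value of a disjunctive sum is the nim-sum of the parts.
Combined value = 15 XOR 1 = 14.

14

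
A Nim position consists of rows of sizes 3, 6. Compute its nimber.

5

Nim-sum: 3 ⊕ 6 = 5.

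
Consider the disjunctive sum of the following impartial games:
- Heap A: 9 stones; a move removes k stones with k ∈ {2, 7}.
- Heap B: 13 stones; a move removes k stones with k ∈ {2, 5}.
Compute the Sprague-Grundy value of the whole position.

For heap A, compute g(0), g(1), … with moves {2, 7}:
g(0) = mex{} = 0
g(1) = mex{} = 0
g(2) = mex{0} = 1
g(3) = mex{0} = 1
g(4) = mex{1} = 0
g(5) = mex{1} = 0
g(6) = mex{0} = 1
g(7) = mex{0} = 1
g(8) = mex{0,1} = 2
g(9) = mex{1} = 0
So g(9) = 0.
Grundy values for heap B (subtraction set {2, 5}):
k:     0  1  2  3  4  5  6  7  8  9 10 11 12 13
g(k):  0  0  1  1  0  2  1  0  0  1  1  0  2  1
So g(13) = 1.
By the Sprague-Grundy theorem, the Grundy value of a sum of independent games is the XOR of the component values.
Combined value = 0 XOR 1 = 1.

1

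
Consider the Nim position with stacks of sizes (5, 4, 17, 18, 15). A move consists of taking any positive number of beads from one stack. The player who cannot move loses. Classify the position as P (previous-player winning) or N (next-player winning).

Bitwise XOR of the heap sizes:
  00101  (5)
  00100  (4)
  10001  (17)
  10010  (18)
  01111  (15)
  -----
  01101  (13)
The nim-sum is 13 ≠ 0, so this is an N-position: the player to move can win.

N-position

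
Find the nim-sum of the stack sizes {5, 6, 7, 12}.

Nim-sum: 5 XOR 6 XOR 7 XOR 12 = 8.

8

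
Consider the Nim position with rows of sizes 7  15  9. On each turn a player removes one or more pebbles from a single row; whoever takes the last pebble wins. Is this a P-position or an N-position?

N-position

Compute the nim-sum pairwise:
7 XOR 15 = 8
8 XOR 9 = 1
The nim-sum is 1 ≠ 0, so this is an N-position: the player to move can win.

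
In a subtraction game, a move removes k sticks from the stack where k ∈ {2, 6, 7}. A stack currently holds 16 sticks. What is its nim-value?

Grundy values for subtraction set {2, 6, 7}:
k:     0  1  2  3  4  5  6  7  8  9 10 11 12 13 14 15 16
g(k):  0  0  1  1  0  0  1  1  2  0  3  1  2  0  0  1  1
So g(16) = 1.

1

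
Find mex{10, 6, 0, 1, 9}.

2

The values 0, 1 are all present; 2 is the first non-negative integer missing from the set.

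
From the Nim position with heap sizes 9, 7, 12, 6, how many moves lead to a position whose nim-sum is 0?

3

Nim-sum: 9 ⊕ 7 ⊕ 12 ⊕ 6 = 4.
The overall nim-sum is X = 4. A heap of size p has a winning move iff p XOR X < p (reduce it to p XOR X).
  9: 9 XOR 4 = 13 ≥ 9 — no move.
  7: 7 XOR 4 = 3 < 7 — winning move (to 3).
  12: 12 XOR 4 = 8 < 12 — winning move (to 8).
  6: 6 XOR 4 = 2 < 6 — winning move (to 2).
That gives 3 winning moves.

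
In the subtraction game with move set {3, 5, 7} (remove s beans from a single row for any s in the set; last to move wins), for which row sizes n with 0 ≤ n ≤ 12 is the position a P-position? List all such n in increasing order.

0, 1, 2, 10, 11, 12

Build the Grundy sequence with g(k) = mex{g(k−s) : s ∈ {3, 5, 7}, s ≤ k}:
k:     0  1  2  3  4  5  6  7  8  9 10 11 12
g(k):  0  0  0  1  1  1  2  2  2  3  0  0  0
The P-positions (g = 0) in 0..12 are 0, 1, 2, 10, 11, 12.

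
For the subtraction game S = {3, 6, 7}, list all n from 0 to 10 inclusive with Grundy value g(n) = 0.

0, 1, 2, 10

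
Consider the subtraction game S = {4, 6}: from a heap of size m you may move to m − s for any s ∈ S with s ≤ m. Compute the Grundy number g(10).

Build the Grundy sequence with g(k) = mex{g(k−s) : s ∈ {4, 6}, s ≤ k}:
g(0) = mex{} = 0
g(1) = mex{} = 0
g(2) = mex{} = 0
g(3) = mex{} = 0
g(4) = mex{0} = 1
g(5) = mex{0} = 1
g(6) = mex{0} = 1
g(7) = mex{0} = 1
g(8) = mex{0,1} = 2
g(9) = mex{0,1} = 2
g(10) = mex{1} = 0
So g(10) = 0.

0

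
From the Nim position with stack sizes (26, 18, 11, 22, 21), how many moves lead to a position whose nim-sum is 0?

0

Write each in binary and XOR column by column:
  11010  (26)
  10010  (18)
  01011  (11)
  10110  (22)
  10101  (21)
  -----
  00000  (0)
The nim-sum is already 0, so every move leaves a nonzero nim-sum — there are no winning moves.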